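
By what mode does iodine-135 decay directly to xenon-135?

beta-minus decay

ΔA = 135 − 135 = 0; ΔZ = 54 − 53 = +1.
A is unchanged and Z rises by 1 — a neutron has become a proton (β⁻ decay).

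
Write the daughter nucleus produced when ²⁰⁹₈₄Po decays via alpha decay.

Alpha decay: mass number changes by -4, atomic number by -2.
A: 209 − 4 = 205; Z: 84 − 2 = 82.
Z = 82 is lead, so the daughter is ²⁰⁵₈₂Pb.

Pb-205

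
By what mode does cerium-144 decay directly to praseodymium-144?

beta-minus decay

ΔA = 144 − 144 = 0; ΔZ = 59 − 58 = +1.
A is unchanged and Z rises by 1 — a neutron has become a proton (β⁻ decay).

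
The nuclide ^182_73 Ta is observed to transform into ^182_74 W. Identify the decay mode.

beta-minus decay

ΔA = 182 − 182 = 0; ΔZ = 74 − 73 = +1.
A is unchanged and Z rises by 1 — a neutron has become a proton (β⁻ decay).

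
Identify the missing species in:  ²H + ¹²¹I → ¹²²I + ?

Conserve mass number: 2 + 121 = 122 + A, so A = 1.
Conserve atomic number: 1 + 53 = 53 + Z, so Z = 1.
A = 1 and Z = 1 is ¹H — a proton.

proton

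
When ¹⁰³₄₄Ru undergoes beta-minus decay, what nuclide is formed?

Beta-minus decay: mass number changes by +0, atomic number by +1.
A: 103 = 103; Z: 44 + 1 = 45.
Z = 45 is rhodium, so the daughter is ¹⁰³₄₅Rh.

Rh-103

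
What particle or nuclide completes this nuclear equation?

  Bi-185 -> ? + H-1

Conserve mass number: 185 = A + 1, so A = 184.
Conserve atomic number: 83 = Z + 1, so Z = 82.
Z = 82 is lead, so the species is Pb-184.

Pb-184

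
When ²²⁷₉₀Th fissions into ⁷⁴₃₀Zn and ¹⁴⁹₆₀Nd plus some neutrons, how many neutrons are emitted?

Conserve mass number: 227 = 74 + 149 + k, so k = 227 − 223 = 4.
Check atomic number: 90 = 30 + 60 + 0 = 90. ✓

4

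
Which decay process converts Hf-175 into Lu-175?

ΔA = 175 − 175 = 0; ΔZ = 71 − 72 = -1.
A is unchanged and Z drops by 1 — a proton has become a neutron (β⁺ emission or electron capture).

beta-plus decay or electron capture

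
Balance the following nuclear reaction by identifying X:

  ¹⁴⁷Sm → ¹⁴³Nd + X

alpha particle

Conserve mass number: 147 = 143 + A, so A = 4.
Conserve atomic number: 62 = 60 + Z, so Z = 2.
A = 4 and Z = 2 is ⁴He — an alpha particle.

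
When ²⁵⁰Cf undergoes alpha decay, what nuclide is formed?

Cm-246

Alpha decay: mass number changes by -4, atomic number by -2.
A: 250 − 4 = 246; Z: 98 − 2 = 96.
Z = 96 is curium, so the daughter is ²⁴⁶Cm.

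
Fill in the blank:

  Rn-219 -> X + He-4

Po-215

Conserve mass number: 219 = A + 4, so A = 215.
Conserve atomic number: 86 = Z + 2, so Z = 84.
Z = 84 is polonium, so the species is Po-215.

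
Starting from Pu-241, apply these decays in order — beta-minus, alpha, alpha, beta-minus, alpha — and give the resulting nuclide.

Start: (A, Z) = (241, 94).
After β⁻: (241, 95).
After α: (237, 93).
After α: (233, 91).
After β⁻: (233, 92).
After α: (229, 90).
Z = 90 is thorium.

Th-229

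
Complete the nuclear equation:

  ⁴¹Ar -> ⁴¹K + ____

beta-minus particle

Conserve mass number: 41 = 41 + A, so A = 0.
Conserve atomic number: 18 = 19 + Z, so Z = -1.
A = 0 and Z = -1 is e⁻ — a beta-minus particle.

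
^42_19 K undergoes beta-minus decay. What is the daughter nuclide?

Beta-minus decay: mass number changes by +0, atomic number by +1.
A: 42 = 42; Z: 19 + 1 = 20.
Z = 20 is calcium, so the daughter is ^42_20 Ca.

Ca-42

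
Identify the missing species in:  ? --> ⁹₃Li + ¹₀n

Conserve mass number: A = 9 + 1, so A = 10.
Conserve atomic number: Z = 3 + 0, so Z = 3.
Z = 3 is lithium, so the species is ¹⁰₃Li.

Li-10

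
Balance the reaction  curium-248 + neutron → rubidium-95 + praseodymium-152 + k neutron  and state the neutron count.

Conserve mass number: 249 = 95 + 152 + k, so k = 249 − 247 = 2.
Check atomic number: 96 = 37 + 59 + 0 = 96. ✓

2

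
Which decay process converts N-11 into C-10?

ΔA = 10 − 11 = -1; ΔZ = 6 − 7 = -1.
A drops by 1 and Z drops by 1 — a proton was emitted.

proton emission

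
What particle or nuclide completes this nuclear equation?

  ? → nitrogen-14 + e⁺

Conserve mass number: A = 14 + 0, so A = 14.
Conserve atomic number: Z = 7 + 1, so Z = 8.
Z = 8 is oxygen, so the species is oxygen-14.

O-14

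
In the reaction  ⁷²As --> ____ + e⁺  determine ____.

Ge-72

Conserve mass number: 72 = A + 0, so A = 72.
Conserve atomic number: 33 = Z + 1, so Z = 32.
Z = 32 is germanium, so the species is ⁷²Ge.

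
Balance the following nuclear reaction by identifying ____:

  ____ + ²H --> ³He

Conserve mass number: A + 2 = 3, so A = 1.
Conserve atomic number: Z + 1 = 2, so Z = 1.
A = 1 and Z = 1 is ¹H — a proton.

proton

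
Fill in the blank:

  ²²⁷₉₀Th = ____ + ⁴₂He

Conserve mass number: 227 = A + 4, so A = 223.
Conserve atomic number: 90 = Z + 2, so Z = 88.
Z = 88 is radium, so the species is ²²³₈₈Ra.

Ra-223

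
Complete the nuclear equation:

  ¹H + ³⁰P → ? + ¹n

Conserve mass number: 1 + 30 = A + 1, so A = 30.
Conserve atomic number: 1 + 15 = Z + 0, so Z = 16.
Z = 16 is sulfur, so the species is ³⁰S.

S-30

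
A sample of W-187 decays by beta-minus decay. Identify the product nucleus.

Beta-minus decay: mass number changes by +0, atomic number by +1.
A: 187 = 187; Z: 74 + 1 = 75.
Z = 75 is rhenium, so the daughter is Re-187.

Re-187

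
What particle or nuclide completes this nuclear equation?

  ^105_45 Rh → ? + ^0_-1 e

Conserve mass number: 105 = A + 0, so A = 105.
Conserve atomic number: 45 = Z − 1, so Z = 46.
Z = 46 is palladium, so the species is ^105_46 Pd.

Pd-105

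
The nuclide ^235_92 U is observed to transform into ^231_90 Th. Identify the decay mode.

ΔA = 231 − 235 = -4; ΔZ = 90 − 92 = -2.
A drops by 4 and Z drops by 2 — the signature of alpha emission.

alpha decay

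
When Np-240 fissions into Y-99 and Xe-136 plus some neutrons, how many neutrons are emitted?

Conserve mass number: 240 = 99 + 136 + k, so k = 240 − 235 = 5.
Check atomic number: 93 = 39 + 54 + 0 = 93. ✓

5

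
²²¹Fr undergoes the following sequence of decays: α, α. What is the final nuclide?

Bi-213

Start: (A, Z) = (221, 87).
After α: (217, 85).
After α: (213, 83).
Z = 83 is bismuth.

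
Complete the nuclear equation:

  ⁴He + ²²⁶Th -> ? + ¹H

Conserve mass number: 4 + 226 = A + 1, so A = 229.
Conserve atomic number: 2 + 90 = Z + 1, so Z = 91.
Z = 91 is protactinium, so the species is ²²⁹Pa.

Pa-229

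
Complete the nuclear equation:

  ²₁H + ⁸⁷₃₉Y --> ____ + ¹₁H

Y-88

Conserve mass number: 2 + 87 = A + 1, so A = 88.
Conserve atomic number: 1 + 39 = Z + 1, so Z = 39.
Z = 39 is yttrium, so the species is ⁸⁸₃₉Y.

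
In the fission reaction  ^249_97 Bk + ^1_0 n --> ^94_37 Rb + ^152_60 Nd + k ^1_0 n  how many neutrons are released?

Conserve mass number: 250 = 94 + 152 + k, so k = 250 − 246 = 4.
Check atomic number: 97 = 37 + 60 + 0 = 97. ✓

4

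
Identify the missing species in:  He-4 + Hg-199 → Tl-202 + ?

Conserve mass number: 4 + 199 = 202 + A, so A = 1.
Conserve atomic number: 2 + 80 = 81 + Z, so Z = 1.
A = 1 and Z = 1 is H-1 — a proton.

proton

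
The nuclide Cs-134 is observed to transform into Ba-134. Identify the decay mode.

beta-minus decay

ΔA = 134 − 134 = 0; ΔZ = 56 − 55 = +1.
A is unchanged and Z rises by 1 — a neutron has become a proton (β⁻ decay).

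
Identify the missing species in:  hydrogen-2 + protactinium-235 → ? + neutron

Conserve mass number: 2 + 235 = A + 1, so A = 236.
Conserve atomic number: 1 + 91 = Z + 0, so Z = 92.
Z = 92 is uranium, so the species is uranium-236.

U-236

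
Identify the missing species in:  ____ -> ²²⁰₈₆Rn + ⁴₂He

Ra-224

Conserve mass number: A = 220 + 4, so A = 224.
Conserve atomic number: Z = 86 + 2, so Z = 88.
Z = 88 is radium, so the species is ²²⁴₈₈Ra.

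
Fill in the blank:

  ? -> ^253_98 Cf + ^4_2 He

Fm-257

Conserve mass number: A = 253 + 4, so A = 257.
Conserve atomic number: Z = 98 + 2, so Z = 100.
Z = 100 is fermium, so the species is ^257_100 Fm.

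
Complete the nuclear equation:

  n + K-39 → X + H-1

Conserve mass number: 1 + 39 = A + 1, so A = 39.
Conserve atomic number: 0 + 19 = Z + 1, so Z = 18.
Z = 18 is argon, so the species is Ar-39.

Ar-39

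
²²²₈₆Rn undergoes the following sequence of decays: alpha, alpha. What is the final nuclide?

Pb-214

Start: (A, Z) = (222, 86).
After α: (218, 84).
After α: (214, 82).
Z = 82 is lead.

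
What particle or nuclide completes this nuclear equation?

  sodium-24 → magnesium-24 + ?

Conserve mass number: 24 = 24 + A, so A = 0.
Conserve atomic number: 11 = 12 + Z, so Z = -1.
A = 0 and Z = -1 is e⁻ — a beta-minus particle.

beta-minus particle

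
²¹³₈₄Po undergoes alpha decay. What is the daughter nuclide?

Alpha decay: mass number changes by -4, atomic number by -2.
A: 213 − 4 = 209; Z: 84 − 2 = 82.
Z = 82 is lead, so the daughter is ²⁰⁹₈₂Pb.

Pb-209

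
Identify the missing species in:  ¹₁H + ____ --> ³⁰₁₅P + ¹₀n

Si-30

Conserve mass number: 1 + A = 30 + 1, so A = 30.
Conserve atomic number: 1 + Z = 15 + 0, so Z = 14.
Z = 14 is silicon, so the species is ³⁰₁₄Si.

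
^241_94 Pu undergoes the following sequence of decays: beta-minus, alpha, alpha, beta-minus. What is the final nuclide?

Start: (A, Z) = (241, 94).
After β⁻: (241, 95).
After α: (237, 93).
After α: (233, 91).
After β⁻: (233, 92).
Z = 92 is uranium.

U-233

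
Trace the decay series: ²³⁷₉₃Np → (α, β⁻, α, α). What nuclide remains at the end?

Ra-225

Start: (A, Z) = (237, 93).
After α: (233, 91).
After β⁻: (233, 92).
After α: (229, 90).
After α: (225, 88).
Z = 88 is radium.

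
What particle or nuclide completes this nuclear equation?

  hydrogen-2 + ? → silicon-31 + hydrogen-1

Conserve mass number: 2 + A = 31 + 1, so A = 30.
Conserve atomic number: 1 + Z = 14 + 1, so Z = 14.
Z = 14 is silicon, so the species is silicon-30.

Si-30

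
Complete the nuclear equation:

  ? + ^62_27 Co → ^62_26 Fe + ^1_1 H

Conserve mass number: A + 62 = 62 + 1, so A = 1.
Conserve atomic number: Z + 27 = 26 + 1, so Z = 0.
A = 1 and Z = 0 is ^1_0 n — a neutron.

neutron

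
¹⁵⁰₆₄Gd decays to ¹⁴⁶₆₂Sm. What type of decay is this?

alpha decay

ΔA = 146 − 150 = -4; ΔZ = 62 − 64 = -2.
A drops by 4 and Z drops by 2 — the signature of alpha emission.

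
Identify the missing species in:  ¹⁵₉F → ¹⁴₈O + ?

proton

Conserve mass number: 15 = 14 + A, so A = 1.
Conserve atomic number: 9 = 8 + Z, so Z = 1.
A = 1 and Z = 1 is ¹₁H — a proton.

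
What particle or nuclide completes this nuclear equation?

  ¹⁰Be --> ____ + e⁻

Conserve mass number: 10 = A + 0, so A = 10.
Conserve atomic number: 4 = Z − 1, so Z = 5.
Z = 5 is boron, so the species is ¹⁰B.

B-10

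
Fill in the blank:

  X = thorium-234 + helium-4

Conserve mass number: A = 234 + 4, so A = 238.
Conserve atomic number: Z = 90 + 2, so Z = 92.
Z = 92 is uranium, so the species is uranium-238.

U-238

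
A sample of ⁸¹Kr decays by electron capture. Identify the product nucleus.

Br-81

Electron capture: mass number changes by +0, atomic number by -1.
A: 81 = 81; Z: 36 − 1 = 35.
Z = 35 is bromine, so the daughter is ⁸¹Br.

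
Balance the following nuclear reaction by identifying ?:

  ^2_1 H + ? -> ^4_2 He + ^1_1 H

He-3

Conserve mass number: 2 + A = 4 + 1, so A = 3.
Conserve atomic number: 1 + Z = 2 + 1, so Z = 2.
Z = 2 is helium, so the species is ^3_2 He.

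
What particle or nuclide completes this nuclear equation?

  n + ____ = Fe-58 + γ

Conserve mass number: 1 + A = 58 + 0, so A = 57.
Conserve atomic number: 0 + Z = 26 + 0, so Z = 26.
Z = 26 is iron, so the species is Fe-57.

Fe-57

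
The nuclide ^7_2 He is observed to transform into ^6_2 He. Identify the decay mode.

ΔA = 6 − 7 = -1; ΔZ = 2 − 2 = +0.
A drops by 1 with Z unchanged — a neutron was emitted.

neutron emission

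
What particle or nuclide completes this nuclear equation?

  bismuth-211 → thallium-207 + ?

Conserve mass number: 211 = 207 + A, so A = 4.
Conserve atomic number: 83 = 81 + Z, so Z = 2.
A = 4 and Z = 2 is helium-4 — an alpha particle.

alpha particle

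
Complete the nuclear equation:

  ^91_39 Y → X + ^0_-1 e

Zr-91

Conserve mass number: 91 = A + 0, so A = 91.
Conserve atomic number: 39 = Z − 1, so Z = 40.
Z = 40 is zirconium, so the species is ^91_40 Zr.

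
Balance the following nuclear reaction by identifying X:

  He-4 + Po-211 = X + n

Rn-214

Conserve mass number: 4 + 211 = A + 1, so A = 214.
Conserve atomic number: 2 + 84 = Z + 0, so Z = 86.
Z = 86 is radon, so the species is Rn-214.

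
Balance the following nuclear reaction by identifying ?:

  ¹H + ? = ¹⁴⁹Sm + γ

Pm-148

Conserve mass number: 1 + A = 149 + 0, so A = 148.
Conserve atomic number: 1 + Z = 62 + 0, so Z = 61.
Z = 61 is promethium, so the species is ¹⁴⁸Pm.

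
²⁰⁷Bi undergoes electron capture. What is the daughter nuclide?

Pb-207

Electron capture: mass number changes by +0, atomic number by -1.
A: 207 = 207; Z: 83 − 1 = 82.
Z = 82 is lead, so the daughter is ²⁰⁷Pb.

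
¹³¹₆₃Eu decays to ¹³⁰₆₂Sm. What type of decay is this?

proton emission

ΔA = 130 − 131 = -1; ΔZ = 62 − 63 = -1.
A drops by 1 and Z drops by 1 — a proton was emitted.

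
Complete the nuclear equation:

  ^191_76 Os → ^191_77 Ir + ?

Conserve mass number: 191 = 191 + A, so A = 0.
Conserve atomic number: 76 = 77 + Z, so Z = -1.
A = 0 and Z = -1 is ^0_-1 e — a beta-minus particle.

beta-minus particle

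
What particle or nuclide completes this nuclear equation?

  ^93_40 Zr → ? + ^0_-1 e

Nb-93

Conserve mass number: 93 = A + 0, so A = 93.
Conserve atomic number: 40 = Z − 1, so Z = 41.
Z = 41 is niobium, so the species is ^93_41 Nb.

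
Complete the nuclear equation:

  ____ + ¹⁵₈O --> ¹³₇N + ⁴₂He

deuteron

Conserve mass number: A + 15 = 13 + 4, so A = 2.
Conserve atomic number: Z + 8 = 7 + 2, so Z = 1.
A = 2 and Z = 1 is ²₁H — a deuteron.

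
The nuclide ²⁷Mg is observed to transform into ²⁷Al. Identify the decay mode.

beta-minus decay

ΔA = 27 − 27 = 0; ΔZ = 13 − 12 = +1.
A is unchanged and Z rises by 1 — a neutron has become a proton (β⁻ decay).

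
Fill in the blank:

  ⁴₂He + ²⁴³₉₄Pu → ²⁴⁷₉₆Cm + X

gamma ray

Conserve mass number: 4 + 243 = 247 + A, so A = 0.
Conserve atomic number: 2 + 94 = 96 + Z, so Z = 0.
A = 0 and Z = 0 is ⁰₀γ — a gamma ray.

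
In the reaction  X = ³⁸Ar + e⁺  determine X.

K-38

Conserve mass number: A = 38 + 0, so A = 38.
Conserve atomic number: Z = 18 + 1, so Z = 19.
Z = 19 is potassium, so the species is ³⁸K.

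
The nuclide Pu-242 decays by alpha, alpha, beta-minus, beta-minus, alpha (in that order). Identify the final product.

Th-230

Start: (A, Z) = (242, 94).
After α: (238, 92).
After α: (234, 90).
After β⁻: (234, 91).
After β⁻: (234, 92).
After α: (230, 90).
Z = 90 is thorium.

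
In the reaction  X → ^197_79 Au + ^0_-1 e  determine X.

Pt-197

Conserve mass number: A = 197 + 0, so A = 197.
Conserve atomic number: Z = 79 − 1, so Z = 78.
Z = 78 is platinum, so the species is ^197_78 Pt.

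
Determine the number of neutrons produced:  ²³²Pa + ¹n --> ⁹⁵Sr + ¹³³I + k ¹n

5

Conserve mass number: 233 = 95 + 133 + k, so k = 233 − 228 = 5.
Check atomic number: 91 = 38 + 53 + 0 = 91. ✓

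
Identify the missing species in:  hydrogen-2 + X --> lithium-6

Conserve mass number: 2 + A = 6, so A = 4.
Conserve atomic number: 1 + Z = 3, so Z = 2.
A = 4 and Z = 2 is helium-4 — an alpha particle.

alpha particle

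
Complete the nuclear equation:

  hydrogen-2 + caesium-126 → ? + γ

Conserve mass number: 2 + 126 = A + 0, so A = 128.
Conserve atomic number: 1 + 55 = Z + 0, so Z = 56.
Z = 56 is barium, so the species is barium-128.

Ba-128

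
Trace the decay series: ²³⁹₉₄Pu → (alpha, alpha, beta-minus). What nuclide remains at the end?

Pa-231

Start: (A, Z) = (239, 94).
After α: (235, 92).
After α: (231, 90).
After β⁻: (231, 91).
Z = 91 is protactinium.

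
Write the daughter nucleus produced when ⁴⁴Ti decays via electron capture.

Sc-44

Electron capture: mass number changes by +0, atomic number by -1.
A: 44 = 44; Z: 22 − 1 = 21.
Z = 21 is scandium, so the daughter is ⁴⁴Sc.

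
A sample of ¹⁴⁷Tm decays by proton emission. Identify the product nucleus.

Er-146

Proton emission: mass number changes by -1, atomic number by -1.
A: 147 − 1 = 146; Z: 69 − 1 = 68.
Z = 68 is erbium, so the daughter is ¹⁴⁶Er.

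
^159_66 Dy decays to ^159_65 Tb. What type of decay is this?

beta-plus decay or electron capture

ΔA = 159 − 159 = 0; ΔZ = 65 − 66 = -1.
A is unchanged and Z drops by 1 — a proton has become a neutron (β⁺ emission or electron capture).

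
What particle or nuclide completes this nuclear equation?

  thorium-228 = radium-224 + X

Conserve mass number: 228 = 224 + A, so A = 4.
Conserve atomic number: 90 = 88 + Z, so Z = 2.
A = 4 and Z = 2 is helium-4 — an alpha particle.

alpha particle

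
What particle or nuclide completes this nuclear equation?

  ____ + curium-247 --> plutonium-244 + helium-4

Conserve mass number: A + 247 = 244 + 4, so A = 1.
Conserve atomic number: Z + 96 = 94 + 2, so Z = 0.
A = 1 and Z = 0 is neutron — a neutron.

neutron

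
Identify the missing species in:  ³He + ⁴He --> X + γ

Conserve mass number: 3 + 4 = A + 0, so A = 7.
Conserve atomic number: 2 + 2 = Z + 0, so Z = 4.
Z = 4 is beryllium, so the species is ⁷Be.

Be-7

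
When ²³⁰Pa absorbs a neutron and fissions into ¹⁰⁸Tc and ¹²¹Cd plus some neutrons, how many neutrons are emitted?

Conserve mass number: 231 = 108 + 121 + k, so k = 231 − 229 = 2.
Check atomic number: 91 = 43 + 48 + 0 = 91. ✓

2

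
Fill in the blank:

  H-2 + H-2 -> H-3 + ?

proton

Conserve mass number: 2 + 2 = 3 + A, so A = 1.
Conserve atomic number: 1 + 1 = 1 + Z, so Z = 1.
A = 1 and Z = 1 is H-1 — a proton.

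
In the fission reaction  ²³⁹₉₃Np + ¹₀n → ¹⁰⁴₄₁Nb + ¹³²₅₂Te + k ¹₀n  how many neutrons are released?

4

Conserve mass number: 240 = 104 + 132 + k, so k = 240 − 236 = 4.
Check atomic number: 93 = 41 + 52 + 0 = 93. ✓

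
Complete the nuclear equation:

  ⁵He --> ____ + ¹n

Conserve mass number: 5 = A + 1, so A = 4.
Conserve atomic number: 2 = Z + 0, so Z = 2.
A = 4 and Z = 2 is ⁴He — an alpha particle.

He-4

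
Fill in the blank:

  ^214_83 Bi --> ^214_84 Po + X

Conserve mass number: 214 = 214 + A, so A = 0.
Conserve atomic number: 83 = 84 + Z, so Z = -1.
A = 0 and Z = -1 is ^0_-1 e — a beta-minus particle.

beta-minus particle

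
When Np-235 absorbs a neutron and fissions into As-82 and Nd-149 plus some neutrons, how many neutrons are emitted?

Conserve mass number: 236 = 82 + 149 + k, so k = 236 − 231 = 5.
Check atomic number: 93 = 33 + 60 + 0 = 93. ✓

5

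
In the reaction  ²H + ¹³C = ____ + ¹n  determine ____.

N-14

Conserve mass number: 2 + 13 = A + 1, so A = 14.
Conserve atomic number: 1 + 6 = Z + 0, so Z = 7.
Z = 7 is nitrogen, so the species is ¹⁴N.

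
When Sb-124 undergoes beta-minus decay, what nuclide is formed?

Te-124

Beta-minus decay: mass number changes by +0, atomic number by +1.
A: 124 = 124; Z: 51 + 1 = 52.
Z = 52 is tellurium, so the daughter is Te-124.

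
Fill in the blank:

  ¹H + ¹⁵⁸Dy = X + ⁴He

Tb-155

Conserve mass number: 1 + 158 = A + 4, so A = 155.
Conserve atomic number: 1 + 66 = Z + 2, so Z = 65.
Z = 65 is terbium, so the species is ¹⁵⁵Tb.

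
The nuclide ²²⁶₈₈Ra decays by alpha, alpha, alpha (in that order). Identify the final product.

Pb-214

Start: (A, Z) = (226, 88).
After α: (222, 86).
After α: (218, 84).
After α: (214, 82).
Z = 82 is lead.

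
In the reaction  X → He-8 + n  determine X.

Conserve mass number: A = 8 + 1, so A = 9.
Conserve atomic number: Z = 2 + 0, so Z = 2.
Z = 2 is helium, so the species is He-9.

He-9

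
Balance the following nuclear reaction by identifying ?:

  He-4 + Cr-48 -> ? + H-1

Conserve mass number: 4 + 48 = A + 1, so A = 51.
Conserve atomic number: 2 + 24 = Z + 1, so Z = 25.
Z = 25 is manganese, so the species is Mn-51.

Mn-51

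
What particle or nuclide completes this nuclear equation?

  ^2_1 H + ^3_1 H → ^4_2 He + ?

Conserve mass number: 2 + 3 = 4 + A, so A = 1.
Conserve atomic number: 1 + 1 = 2 + Z, so Z = 0.
A = 1 and Z = 0 is ^1_0 n — a neutron.

neutron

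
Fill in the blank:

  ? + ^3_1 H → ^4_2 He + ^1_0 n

deuteron

Conserve mass number: A + 3 = 4 + 1, so A = 2.
Conserve atomic number: Z + 1 = 2 + 0, so Z = 1.
A = 2 and Z = 1 is ^2_1 H — a deuteron.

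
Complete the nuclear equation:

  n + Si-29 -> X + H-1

Conserve mass number: 1 + 29 = A + 1, so A = 29.
Conserve atomic number: 0 + 14 = Z + 1, so Z = 13.
Z = 13 is aluminium, so the species is Al-29.

Al-29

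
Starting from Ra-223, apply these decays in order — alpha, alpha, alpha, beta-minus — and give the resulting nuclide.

Bi-211

Start: (A, Z) = (223, 88).
After α: (219, 86).
After α: (215, 84).
After α: (211, 82).
After β⁻: (211, 83).
Z = 83 is bismuth.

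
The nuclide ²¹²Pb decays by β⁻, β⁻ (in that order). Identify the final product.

Po-212

Start: (A, Z) = (212, 82).
After β⁻: (212, 83).
After β⁻: (212, 84).
Z = 84 is polonium.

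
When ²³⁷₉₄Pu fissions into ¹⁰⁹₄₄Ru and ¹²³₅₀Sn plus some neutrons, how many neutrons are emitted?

Conserve mass number: 237 = 109 + 123 + k, so k = 237 − 232 = 5.
Check atomic number: 94 = 44 + 50 + 0 = 94. ✓

5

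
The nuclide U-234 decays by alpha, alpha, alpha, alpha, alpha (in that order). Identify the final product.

Pb-214

Start: (A, Z) = (234, 92).
After α: (230, 90).
After α: (226, 88).
After α: (222, 86).
After α: (218, 84).
After α: (214, 82).
Z = 82 is lead.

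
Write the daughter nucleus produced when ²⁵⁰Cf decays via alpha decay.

Alpha decay: mass number changes by -4, atomic number by -2.
A: 250 − 4 = 246; Z: 98 − 2 = 96.
Z = 96 is curium, so the daughter is ²⁴⁶Cm.

Cm-246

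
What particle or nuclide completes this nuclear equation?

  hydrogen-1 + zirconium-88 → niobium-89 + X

gamma ray

Conserve mass number: 1 + 88 = 89 + A, so A = 0.
Conserve atomic number: 1 + 40 = 41 + Z, so Z = 0.
A = 0 and Z = 0 is γ — a gamma ray.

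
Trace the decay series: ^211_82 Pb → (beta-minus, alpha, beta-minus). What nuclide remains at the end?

Start: (A, Z) = (211, 82).
After β⁻: (211, 83).
After α: (207, 81).
After β⁻: (207, 82).
Z = 82 is lead.

Pb-207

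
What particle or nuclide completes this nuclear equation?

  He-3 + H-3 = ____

Li-6

Conserve mass number: 3 + 3 = A, so A = 6.
Conserve atomic number: 2 + 1 = Z, so Z = 3.
Z = 3 is lithium, so the species is Li-6.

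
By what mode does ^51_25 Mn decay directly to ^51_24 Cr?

ΔA = 51 − 51 = 0; ΔZ = 24 − 25 = -1.
A is unchanged and Z drops by 1 — a proton has become a neutron (β⁺ emission or electron capture).

beta-plus decay or electron capture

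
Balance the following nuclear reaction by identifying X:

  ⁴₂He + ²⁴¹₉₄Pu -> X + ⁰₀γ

Cm-245

Conserve mass number: 4 + 241 = A + 0, so A = 245.
Conserve atomic number: 2 + 94 = Z + 0, so Z = 96.
Z = 96 is curium, so the species is ²⁴⁵₉₆Cm.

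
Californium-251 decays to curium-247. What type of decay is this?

alpha decay

ΔA = 247 − 251 = -4; ΔZ = 96 − 98 = -2.
A drops by 4 and Z drops by 2 — the signature of alpha emission.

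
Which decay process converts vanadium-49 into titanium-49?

ΔA = 49 − 49 = 0; ΔZ = 22 − 23 = -1.
A is unchanged and Z drops by 1 — a proton has become a neutron (β⁺ emission or electron capture).

beta-plus decay or electron capture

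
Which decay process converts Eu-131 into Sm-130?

ΔA = 130 − 131 = -1; ΔZ = 62 − 63 = -1.
A drops by 1 and Z drops by 1 — a proton was emitted.

proton emission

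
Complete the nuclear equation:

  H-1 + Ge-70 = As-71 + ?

Conserve mass number: 1 + 70 = 71 + A, so A = 0.
Conserve atomic number: 1 + 32 = 33 + Z, so Z = 0.
A = 0 and Z = 0 is γ — a gamma ray.

gamma ray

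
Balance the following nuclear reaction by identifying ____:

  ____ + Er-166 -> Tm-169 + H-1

Conserve mass number: A + 166 = 169 + 1, so A = 4.
Conserve atomic number: Z + 68 = 69 + 1, so Z = 2.
A = 4 and Z = 2 is He-4 — an alpha particle.

alpha particle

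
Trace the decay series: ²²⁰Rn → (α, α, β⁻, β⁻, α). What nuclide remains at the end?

Start: (A, Z) = (220, 86).
After α: (216, 84).
After α: (212, 82).
After β⁻: (212, 83).
After β⁻: (212, 84).
After α: (208, 82).
Z = 82 is lead.

Pb-208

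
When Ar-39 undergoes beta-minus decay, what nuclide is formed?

Beta-minus decay: mass number changes by +0, atomic number by +1.
A: 39 = 39; Z: 18 + 1 = 19.
Z = 19 is potassium, so the daughter is K-39.

K-39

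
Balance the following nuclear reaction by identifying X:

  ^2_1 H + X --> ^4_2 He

deuteron

Conserve mass number: 2 + A = 4, so A = 2.
Conserve atomic number: 1 + Z = 2, so Z = 1.
A = 2 and Z = 1 is ^2_1 H — a deuteron.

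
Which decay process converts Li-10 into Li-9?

ΔA = 9 − 10 = -1; ΔZ = 3 − 3 = +0.
A drops by 1 with Z unchanged — a neutron was emitted.

neutron emission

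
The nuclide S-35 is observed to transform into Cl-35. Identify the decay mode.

beta-minus decay

ΔA = 35 − 35 = 0; ΔZ = 17 − 16 = +1.
A is unchanged and Z rises by 1 — a neutron has become a proton (β⁻ decay).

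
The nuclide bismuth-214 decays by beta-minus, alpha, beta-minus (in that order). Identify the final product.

Start: (A, Z) = (214, 83).
After β⁻: (214, 84).
After α: (210, 82).
After β⁻: (210, 83).
Z = 83 is bismuth.

Bi-210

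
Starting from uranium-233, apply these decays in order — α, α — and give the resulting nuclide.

Ra-225

Start: (A, Z) = (233, 92).
After α: (229, 90).
After α: (225, 88).
Z = 88 is radium.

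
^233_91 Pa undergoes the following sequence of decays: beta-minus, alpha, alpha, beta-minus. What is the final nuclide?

Ac-225

Start: (A, Z) = (233, 91).
After β⁻: (233, 92).
After α: (229, 90).
After α: (225, 88).
After β⁻: (225, 89).
Z = 89 is actinium.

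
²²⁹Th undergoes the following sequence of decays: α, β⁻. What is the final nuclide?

Start: (A, Z) = (229, 90).
After α: (225, 88).
After β⁻: (225, 89).
Z = 89 is actinium.

Ac-225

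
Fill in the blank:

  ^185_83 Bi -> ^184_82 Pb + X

proton

Conserve mass number: 185 = 184 + A, so A = 1.
Conserve atomic number: 83 = 82 + Z, so Z = 1.
A = 1 and Z = 1 is ^1_1 H — a proton.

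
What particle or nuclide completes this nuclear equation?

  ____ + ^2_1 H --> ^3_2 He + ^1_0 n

deuteron

Conserve mass number: A + 2 = 3 + 1, so A = 2.
Conserve atomic number: Z + 1 = 2 + 0, so Z = 1.
A = 2 and Z = 1 is ^2_1 H — a deuteron.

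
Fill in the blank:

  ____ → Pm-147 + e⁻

Nd-147

Conserve mass number: A = 147 + 0, so A = 147.
Conserve atomic number: Z = 61 − 1, so Z = 60.
Z = 60 is neodymium, so the species is Nd-147.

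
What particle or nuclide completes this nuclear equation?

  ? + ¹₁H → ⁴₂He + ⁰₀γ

triton

Conserve mass number: A + 1 = 4 + 0, so A = 3.
Conserve atomic number: Z + 1 = 2 + 0, so Z = 1.
A = 3 and Z = 1 is ³₁H — a triton.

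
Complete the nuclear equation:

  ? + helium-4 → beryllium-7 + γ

Conserve mass number: A + 4 = 7 + 0, so A = 3.
Conserve atomic number: Z + 2 = 4 + 0, so Z = 2.
Z = 2 is helium, so the species is helium-3.

He-3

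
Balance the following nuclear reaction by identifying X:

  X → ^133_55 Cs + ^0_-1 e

Xe-133

Conserve mass number: A = 133 + 0, so A = 133.
Conserve atomic number: Z = 55 − 1, so Z = 54.
Z = 54 is xenon, so the species is ^133_54 Xe.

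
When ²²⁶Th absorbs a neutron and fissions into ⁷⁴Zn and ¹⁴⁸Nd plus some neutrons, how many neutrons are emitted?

Conserve mass number: 227 = 74 + 148 + k, so k = 227 − 222 = 5.
Check atomic number: 90 = 30 + 60 + 0 = 90. ✓

5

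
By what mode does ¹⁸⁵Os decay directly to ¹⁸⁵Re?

beta-plus decay or electron capture

ΔA = 185 − 185 = 0; ΔZ = 75 − 76 = -1.
A is unchanged and Z drops by 1 — a proton has become a neutron (β⁺ emission or electron capture).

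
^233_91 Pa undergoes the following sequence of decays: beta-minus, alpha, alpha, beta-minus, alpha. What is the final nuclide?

Fr-221

Start: (A, Z) = (233, 91).
After β⁻: (233, 92).
After α: (229, 90).
After α: (225, 88).
After β⁻: (225, 89).
After α: (221, 87).
Z = 87 is francium.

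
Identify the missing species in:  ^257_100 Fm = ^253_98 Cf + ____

alpha particle

Conserve mass number: 257 = 253 + A, so A = 4.
Conserve atomic number: 100 = 98 + Z, so Z = 2.
A = 4 and Z = 2 is ^4_2 He — an alpha particle.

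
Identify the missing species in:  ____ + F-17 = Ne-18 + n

deuteron

Conserve mass number: A + 17 = 18 + 1, so A = 2.
Conserve atomic number: Z + 9 = 10 + 0, so Z = 1.
A = 2 and Z = 1 is H-2 — a deuteron.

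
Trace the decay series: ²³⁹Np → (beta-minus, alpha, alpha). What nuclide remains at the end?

Start: (A, Z) = (239, 93).
After β⁻: (239, 94).
After α: (235, 92).
After α: (231, 90).
Z = 90 is thorium.

Th-231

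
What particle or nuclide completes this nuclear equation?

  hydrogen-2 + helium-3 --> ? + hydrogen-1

He-4

Conserve mass number: 2 + 3 = A + 1, so A = 4.
Conserve atomic number: 1 + 2 = Z + 1, so Z = 2.
A = 4 and Z = 2 is helium-4 — an alpha particle.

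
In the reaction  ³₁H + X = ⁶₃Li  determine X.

He-3

Conserve mass number: 3 + A = 6, so A = 3.
Conserve atomic number: 1 + Z = 3, so Z = 2.
Z = 2 is helium, so the species is ³₂He.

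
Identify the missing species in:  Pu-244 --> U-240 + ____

alpha particle

Conserve mass number: 244 = 240 + A, so A = 4.
Conserve atomic number: 94 = 92 + Z, so Z = 2.
A = 4 and Z = 2 is He-4 — an alpha particle.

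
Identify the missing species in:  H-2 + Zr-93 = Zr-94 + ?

Conserve mass number: 2 + 93 = 94 + A, so A = 1.
Conserve atomic number: 1 + 40 = 40 + Z, so Z = 1.
A = 1 and Z = 1 is H-1 — a proton.

proton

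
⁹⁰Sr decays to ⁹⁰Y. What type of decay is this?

beta-minus decay

ΔA = 90 − 90 = 0; ΔZ = 39 − 38 = +1.
A is unchanged and Z rises by 1 — a neutron has become a proton (β⁻ decay).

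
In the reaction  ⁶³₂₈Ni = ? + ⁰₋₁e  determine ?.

Conserve mass number: 63 = A + 0, so A = 63.
Conserve atomic number: 28 = Z − 1, so Z = 29.
Z = 29 is copper, so the species is ⁶³₂₉Cu.

Cu-63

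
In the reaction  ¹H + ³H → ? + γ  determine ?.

Conserve mass number: 1 + 3 = A + 0, so A = 4.
Conserve atomic number: 1 + 1 = Z + 0, so Z = 2.
A = 4 and Z = 2 is ⁴He — an alpha particle.

He-4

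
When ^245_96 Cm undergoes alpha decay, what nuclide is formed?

Pu-241

Alpha decay: mass number changes by -4, atomic number by -2.
A: 245 − 4 = 241; Z: 96 − 2 = 94.
Z = 94 is plutonium, so the daughter is ^241_94 Pu.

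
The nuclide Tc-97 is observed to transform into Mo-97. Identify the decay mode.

beta-plus decay or electron capture

ΔA = 97 − 97 = 0; ΔZ = 42 − 43 = -1.
A is unchanged and Z drops by 1 — a proton has become a neutron (β⁺ emission or electron capture).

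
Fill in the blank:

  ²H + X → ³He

Conserve mass number: 2 + A = 3, so A = 1.
Conserve atomic number: 1 + Z = 2, so Z = 1.
A = 1 and Z = 1 is ¹H — a proton.

proton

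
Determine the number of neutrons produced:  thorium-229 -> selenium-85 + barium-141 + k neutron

3

Conserve mass number: 229 = 85 + 141 + k, so k = 229 − 226 = 3.
Check atomic number: 90 = 34 + 56 + 0 = 90. ✓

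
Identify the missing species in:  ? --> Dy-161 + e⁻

Tb-161

Conserve mass number: A = 161 + 0, so A = 161.
Conserve atomic number: Z = 66 − 1, so Z = 65.
Z = 65 is terbium, so the species is Tb-161.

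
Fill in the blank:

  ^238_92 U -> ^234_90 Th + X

alpha particle

Conserve mass number: 238 = 234 + A, so A = 4.
Conserve atomic number: 92 = 90 + Z, so Z = 2.
A = 4 and Z = 2 is ^4_2 He — an alpha particle.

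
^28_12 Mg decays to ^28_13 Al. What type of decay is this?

beta-minus decay

ΔA = 28 − 28 = 0; ΔZ = 13 − 12 = +1.
A is unchanged and Z rises by 1 — a neutron has become a proton (β⁻ decay).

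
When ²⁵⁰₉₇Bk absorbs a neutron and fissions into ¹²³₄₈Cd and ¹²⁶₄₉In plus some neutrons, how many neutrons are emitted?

2

Conserve mass number: 251 = 123 + 126 + k, so k = 251 − 249 = 2.
Check atomic number: 97 = 48 + 49 + 0 = 97. ✓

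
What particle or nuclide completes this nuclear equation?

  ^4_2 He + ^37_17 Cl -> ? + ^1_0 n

Conserve mass number: 4 + 37 = A + 1, so A = 40.
Conserve atomic number: 2 + 17 = Z + 0, so Z = 19.
Z = 19 is potassium, so the species is ^40_19 K.

K-40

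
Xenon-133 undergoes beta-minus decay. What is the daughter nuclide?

Cs-133

Beta-minus decay: mass number changes by +0, atomic number by +1.
A: 133 = 133; Z: 54 + 1 = 55.
Z = 55 is caesium, so the daughter is caesium-133.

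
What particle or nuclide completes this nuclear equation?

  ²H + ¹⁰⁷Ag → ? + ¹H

Ag-108

Conserve mass number: 2 + 107 = A + 1, so A = 108.
Conserve atomic number: 1 + 47 = Z + 1, so Z = 47.
Z = 47 is silver, so the species is ¹⁰⁸Ag.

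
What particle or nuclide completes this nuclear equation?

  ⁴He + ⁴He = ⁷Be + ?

Conserve mass number: 4 + 4 = 7 + A, so A = 1.
Conserve atomic number: 2 + 2 = 4 + Z, so Z = 0.
A = 1 and Z = 0 is ¹n — a neutron.

neutron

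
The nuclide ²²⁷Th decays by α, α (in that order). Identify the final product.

Rn-219

Start: (A, Z) = (227, 90).
After α: (223, 88).
After α: (219, 86).
Z = 86 is radon.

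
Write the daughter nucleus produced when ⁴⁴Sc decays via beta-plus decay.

Ca-44

Beta-plus decay: mass number changes by +0, atomic number by -1.
A: 44 = 44; Z: 21 − 1 = 20.
Z = 20 is calcium, so the daughter is ⁴⁴Ca.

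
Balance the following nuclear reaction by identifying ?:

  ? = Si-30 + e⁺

P-30

Conserve mass number: A = 30 + 0, so A = 30.
Conserve atomic number: Z = 14 + 1, so Z = 15.
Z = 15 is phosphorus, so the species is P-30.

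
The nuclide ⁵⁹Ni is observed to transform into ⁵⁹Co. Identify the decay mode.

beta-plus decay or electron capture

ΔA = 59 − 59 = 0; ΔZ = 27 − 28 = -1.
A is unchanged and Z drops by 1 — a proton has become a neutron (β⁺ emission or electron capture).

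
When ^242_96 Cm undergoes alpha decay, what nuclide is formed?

Pu-238

Alpha decay: mass number changes by -4, atomic number by -2.
A: 242 − 4 = 238; Z: 96 − 2 = 94.
Z = 94 is plutonium, so the daughter is ^238_94 Pu.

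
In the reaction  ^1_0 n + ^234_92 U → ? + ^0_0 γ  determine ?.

U-235

Conserve mass number: 1 + 234 = A + 0, so A = 235.
Conserve atomic number: 0 + 92 = Z + 0, so Z = 92.
Z = 92 is uranium, so the species is ^235_92 U.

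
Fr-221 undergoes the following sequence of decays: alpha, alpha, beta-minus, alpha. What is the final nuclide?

Start: (A, Z) = (221, 87).
After α: (217, 85).
After α: (213, 83).
After β⁻: (213, 84).
After α: (209, 82).
Z = 82 is lead.

Pb-209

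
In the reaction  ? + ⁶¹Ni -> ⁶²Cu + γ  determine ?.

proton

Conserve mass number: A + 61 = 62 + 0, so A = 1.
Conserve atomic number: Z + 28 = 29 + 0, so Z = 1.
A = 1 and Z = 1 is ¹H — a proton.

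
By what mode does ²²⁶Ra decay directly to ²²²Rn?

ΔA = 222 − 226 = -4; ΔZ = 86 − 88 = -2.
A drops by 4 and Z drops by 2 — the signature of alpha emission.

alpha decay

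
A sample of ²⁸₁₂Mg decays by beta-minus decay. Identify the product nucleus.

Beta-minus decay: mass number changes by +0, atomic number by +1.
A: 28 = 28; Z: 12 + 1 = 13.
Z = 13 is aluminium, so the daughter is ²⁸₁₃Al.

Al-28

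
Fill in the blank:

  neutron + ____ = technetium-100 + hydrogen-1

Ru-100

Conserve mass number: 1 + A = 100 + 1, so A = 100.
Conserve atomic number: 0 + Z = 43 + 1, so Z = 44.
Z = 44 is ruthenium, so the species is ruthenium-100.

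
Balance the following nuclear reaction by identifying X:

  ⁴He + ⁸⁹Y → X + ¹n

Nb-92

Conserve mass number: 4 + 89 = A + 1, so A = 92.
Conserve atomic number: 2 + 39 = Z + 0, so Z = 41.
Z = 41 is niobium, so the species is ⁹²Nb.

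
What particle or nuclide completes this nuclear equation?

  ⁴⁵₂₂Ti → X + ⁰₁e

Sc-45

Conserve mass number: 45 = A + 0, so A = 45.
Conserve atomic number: 22 = Z + 1, so Z = 21.
Z = 21 is scandium, so the species is ⁴⁵₂₁Sc.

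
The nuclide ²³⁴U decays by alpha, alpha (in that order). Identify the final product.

Ra-226

Start: (A, Z) = (234, 92).
After α: (230, 90).
After α: (226, 88).
Z = 88 is radium.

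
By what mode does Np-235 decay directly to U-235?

ΔA = 235 − 235 = 0; ΔZ = 92 − 93 = -1.
A is unchanged and Z drops by 1 — a proton has become a neutron (β⁺ emission or electron capture).

beta-plus decay or electron capture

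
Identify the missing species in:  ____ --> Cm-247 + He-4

Cf-251

Conserve mass number: A = 247 + 4, so A = 251.
Conserve atomic number: Z = 96 + 2, so Z = 98.
Z = 98 is californium, so the species is Cf-251.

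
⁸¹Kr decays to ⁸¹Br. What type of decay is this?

ΔA = 81 − 81 = 0; ΔZ = 35 − 36 = -1.
A is unchanged and Z drops by 1 — a proton has become a neutron (β⁺ emission or electron capture).

beta-plus decay or electron capture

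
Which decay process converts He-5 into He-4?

neutron emission

ΔA = 4 − 5 = -1; ΔZ = 2 − 2 = +0.
A drops by 1 with Z unchanged — a neutron was emitted.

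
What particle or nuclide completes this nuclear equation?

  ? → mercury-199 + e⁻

Conserve mass number: A = 199 + 0, so A = 199.
Conserve atomic number: Z = 80 − 1, so Z = 79.
Z = 79 is gold, so the species is gold-199.

Au-199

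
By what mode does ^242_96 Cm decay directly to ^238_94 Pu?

ΔA = 238 − 242 = -4; ΔZ = 94 − 96 = -2.
A drops by 4 and Z drops by 2 — the signature of alpha emission.

alpha decay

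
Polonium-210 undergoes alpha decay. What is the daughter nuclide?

Alpha decay: mass number changes by -4, atomic number by -2.
A: 210 − 4 = 206; Z: 84 − 2 = 82.
Z = 82 is lead, so the daughter is lead-206.

Pb-206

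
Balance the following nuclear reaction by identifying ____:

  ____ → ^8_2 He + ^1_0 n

Conserve mass number: A = 8 + 1, so A = 9.
Conserve atomic number: Z = 2 + 0, so Z = 2.
Z = 2 is helium, so the species is ^9_2 He.

He-9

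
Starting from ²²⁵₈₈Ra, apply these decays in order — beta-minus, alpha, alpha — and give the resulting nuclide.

At-217

Start: (A, Z) = (225, 88).
After β⁻: (225, 89).
After α: (221, 87).
After α: (217, 85).
Z = 85 is astatine.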